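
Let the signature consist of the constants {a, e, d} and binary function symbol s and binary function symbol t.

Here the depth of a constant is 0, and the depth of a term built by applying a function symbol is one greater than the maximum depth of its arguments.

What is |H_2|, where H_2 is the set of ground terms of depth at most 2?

Write N_k for the number of ground terms of depth ≤ k. A term of depth ≤ k is either a constant or a function symbol applied to arguments of depth ≤ k−1, so N_k = 3 + N_{k-1}^2 + N_{k-1}^2.
N_0 = 3
N_1 = 3 + 3^2 + 3^2 = 21
N_2 = 3 + 21^2 + 21^2 = 885

885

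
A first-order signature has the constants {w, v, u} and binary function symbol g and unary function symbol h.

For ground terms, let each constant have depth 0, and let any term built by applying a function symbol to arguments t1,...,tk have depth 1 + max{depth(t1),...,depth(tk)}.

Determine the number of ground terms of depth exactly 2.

Let N_k = |{terms of depth ≤ k}|. Then N_0 = 3 and N_k = 3 + N_{k-1}^2 + N_{k-1} for k ≥ 1 (one summand per function symbol, arity giving the exponent).
N_0 = 3
N_1 = 3 + 3^2 + 3 = 15
N_2 = 3 + 15^2 + 15 = 243
Terms of depth exactly 2: N_2 − N_1 = 243 − 15 = 228.

228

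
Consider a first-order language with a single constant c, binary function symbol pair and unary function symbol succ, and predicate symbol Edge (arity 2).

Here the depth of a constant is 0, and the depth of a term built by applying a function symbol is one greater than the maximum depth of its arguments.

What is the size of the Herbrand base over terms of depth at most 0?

First count ground terms of depth ≤ 0.
Let N_k count ground terms of depth at most k. Each non-constant term of depth ≤ k is some function symbol applied to depth-≤(k−1) arguments, giving N_k = 1 + N_{k-1}^2 + N_{k-1}.
N_0 = 1
So |H| = 1.
Ground atoms are formed by filling each argument slot of a predicate with a term from H, so an r-ary predicate gives |H|^r atoms:
  Edge: 1^2 = 1
Total ground atoms: 1.

1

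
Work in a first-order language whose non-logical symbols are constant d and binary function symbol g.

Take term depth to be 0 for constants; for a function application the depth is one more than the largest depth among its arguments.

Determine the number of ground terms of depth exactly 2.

3

If N_k denotes the number of depth-≤k ground terms, the 1 constant gives N_0 = 1, and each function symbol of arity r contributes N_{k-1}^r new terms at level k: N_k = 1 + N_{k-1}^2.
N_0 = 1
N_1 = 1 + 1^2 = 2
N_2 = 1 + 2^2 = 5
Terms of depth exactly 2: N_2 − N_1 = 5 − 2 = 3.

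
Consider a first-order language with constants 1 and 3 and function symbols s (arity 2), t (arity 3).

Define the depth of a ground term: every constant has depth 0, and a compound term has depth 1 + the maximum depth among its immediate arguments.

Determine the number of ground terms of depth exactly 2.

2928

If N_k denotes the number of depth-≤k ground terms, the 2 constants give N_0 = 2, and each function symbol of arity r contributes N_{k-1}^r new terms at level k: N_k = 2 + N_{k-1}^2 + N_{k-1}^3.
N_0 = 2
N_1 = 2 + 2^2 + 2^3 = 14
N_2 = 2 + 14^2 + 14^3 = 2942
Terms of depth exactly 2: N_2 − N_1 = 2942 − 14 = 2928.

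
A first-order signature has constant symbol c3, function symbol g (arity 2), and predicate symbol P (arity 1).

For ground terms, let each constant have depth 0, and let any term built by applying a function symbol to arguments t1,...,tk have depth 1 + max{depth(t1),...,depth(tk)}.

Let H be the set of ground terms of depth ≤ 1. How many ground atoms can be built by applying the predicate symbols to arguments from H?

2

First count ground terms of depth ≤ 1.
Let N_k = |{terms of depth ≤ k}|. Then N_0 = 1 and N_k = 1 + N_{k-1}^2 for k ≥ 1 (one summand per function symbol, arity giving the exponent).
N_0 = 1
N_1 = 1 + 1^2 = 2
So |H| = 2.
For each predicate symbol, the number of ground atoms is |H| raised to its arity; summing:
  P: 2
Total ground atoms: 2.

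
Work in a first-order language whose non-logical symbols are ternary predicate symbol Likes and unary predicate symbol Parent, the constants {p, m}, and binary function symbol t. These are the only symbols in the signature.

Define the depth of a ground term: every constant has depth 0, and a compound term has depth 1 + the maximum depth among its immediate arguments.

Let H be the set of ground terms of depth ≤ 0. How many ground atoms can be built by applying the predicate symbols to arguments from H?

First count ground terms of depth ≤ 0.
Count level by level. With function symbols t/2, the terms of depth ≤ k are the 2 constants together with each function applied to depth-≤(k−1) tuples, so N_k = 2 + N_{k-1}^2.
N_0 = 2
So |H| = 2.
A ground atom is a predicate applied to a tuple of terms from H, so the count is the sum over predicates of |H|^arity:
  Likes: 2^3 = 8;  Parent: 2
Total ground atoms: 8 + 2 = 10.

10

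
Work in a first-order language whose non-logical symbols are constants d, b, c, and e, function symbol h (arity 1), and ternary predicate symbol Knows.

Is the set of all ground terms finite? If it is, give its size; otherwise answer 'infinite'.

infinite

The signature has at least one function symbol (h, arity 1) and at least one constant (d).
Iterating h gives infinitely many distinct ground terms: d, h(d), h(h(d)), ...
So the Herbrand universe is infinite.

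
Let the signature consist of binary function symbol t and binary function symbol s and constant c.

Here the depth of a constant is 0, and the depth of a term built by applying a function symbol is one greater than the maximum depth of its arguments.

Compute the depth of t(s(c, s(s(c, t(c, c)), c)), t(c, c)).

5

depth(t(c, c)) = 1 + max(0, 0) = 1
depth(s(c, t(c, c))) = 1 + max(0, 1) = 2
depth(s(s(c, t(c, c)), c)) = 1 + max(2, 0) = 3
depth(s(c, s(s(c, t(c, c)), c))) = 1 + max(0, 3) = 4
depth(t(s(c, s(s(c, t(c, c)), c)), t(c, c))) = 1 + max(4, 1) = 5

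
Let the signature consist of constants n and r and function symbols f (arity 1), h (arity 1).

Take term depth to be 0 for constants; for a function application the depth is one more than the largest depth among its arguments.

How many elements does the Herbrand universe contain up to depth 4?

Let N_k = |{terms of depth ≤ k}|. Then N_0 = 2 and N_k = 2 + N_{k-1} + N_{k-1} for k ≥ 1 (one summand per function symbol, arity giving the exponent).
N_0 = 2
N_1 = 2 + 2 + 2 = 6
N_2 = 2 + 6 + 6 = 14
N_3 = 2 + 14 + 14 = 30
N_4 = 2 + 30 + 30 = 62

62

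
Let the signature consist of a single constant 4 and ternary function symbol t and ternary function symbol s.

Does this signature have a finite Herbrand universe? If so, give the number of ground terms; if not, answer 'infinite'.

infinite

The signature has at least one function symbol (t, arity 3) and at least one constant (4).
Iterating t gives infinitely many distinct ground terms: 4, t(4, 4, 4), t(t(4, 4, 4), t(4, 4, 4), t(4, 4, 4)), ...
So the Herbrand universe is infinite.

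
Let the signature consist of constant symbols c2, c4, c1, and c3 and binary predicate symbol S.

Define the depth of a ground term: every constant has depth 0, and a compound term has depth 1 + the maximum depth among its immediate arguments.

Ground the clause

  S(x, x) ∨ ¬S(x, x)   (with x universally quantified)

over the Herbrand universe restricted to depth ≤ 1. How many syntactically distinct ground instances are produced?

4

Ground terms of depth ≤ 1:
  With no function symbols every ground term is a constant, so there are exactly 4 ground terms at every depth bound.
  N_0 = 4
  N_1 = 4
So there are 4 ground terms available for substitution.
The body mentions the single quantified variable x; since ground terms form a free algebra, no two substitutions collapse to the same formula.
Number of ground instances = 4.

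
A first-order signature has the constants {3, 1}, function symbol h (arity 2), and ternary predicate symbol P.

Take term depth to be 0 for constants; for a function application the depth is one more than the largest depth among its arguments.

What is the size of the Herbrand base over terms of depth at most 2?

54872

First count ground terms of depth ≤ 2.
Let N_k count ground terms of depth at most k. Each non-constant term of depth ≤ k is some function symbol applied to depth-≤(k−1) arguments, giving N_k = 2 + N_{k-1}^2.
N_0 = 2
N_1 = 2 + 2^2 = 6
N_2 = 2 + 6^2 = 38
So |H| = 38.
For each predicate symbol, the number of ground atoms is |H| raised to its arity; summing:
  P: 38^3 = 54872
Total ground atoms: 54872.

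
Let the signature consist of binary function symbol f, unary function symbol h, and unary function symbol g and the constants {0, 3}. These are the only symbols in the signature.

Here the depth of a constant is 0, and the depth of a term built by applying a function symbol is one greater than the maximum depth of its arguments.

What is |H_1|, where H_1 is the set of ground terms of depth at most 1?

10

Let N_k count ground terms of depth at most k. Each non-constant term of depth ≤ k is some function symbol applied to depth-≤(k−1) arguments, giving N_k = 2 + N_{k-1}^2 + N_{k-1} + N_{k-1}.
N_0 = 2
N_1 = 2 + 2^2 + 2 + 2 = 10
Explicitly: 0, 3, f(0, 0), f(0, 3), f(3, 0), f(3, 3), h(0), h(3), g(0), g(3).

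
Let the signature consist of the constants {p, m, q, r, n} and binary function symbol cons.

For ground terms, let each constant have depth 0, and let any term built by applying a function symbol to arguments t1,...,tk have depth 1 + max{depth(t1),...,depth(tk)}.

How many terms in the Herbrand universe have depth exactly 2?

875

If N_k denotes the number of depth-≤k ground terms, the 5 constants give N_0 = 5, and each function symbol of arity r contributes N_{k-1}^r new terms at level k: N_k = 5 + N_{k-1}^2.
N_0 = 5
N_1 = 5 + 5^2 = 30
N_2 = 5 + 30^2 = 905
Terms of depth exactly 2: N_2 − N_1 = 905 − 30 = 875.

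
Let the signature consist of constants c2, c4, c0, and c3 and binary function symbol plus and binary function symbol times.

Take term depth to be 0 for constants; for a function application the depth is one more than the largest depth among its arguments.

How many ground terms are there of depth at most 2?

Write N_k for the number of ground terms of depth ≤ k. A term of depth ≤ k is either a constant or a function symbol applied to arguments of depth ≤ k−1, so N_k = 4 + N_{k-1}^2 + N_{k-1}^2.
N_0 = 4
N_1 = 4 + 4^2 + 4^2 = 36
N_2 = 4 + 36^2 + 36^2 = 2596

2596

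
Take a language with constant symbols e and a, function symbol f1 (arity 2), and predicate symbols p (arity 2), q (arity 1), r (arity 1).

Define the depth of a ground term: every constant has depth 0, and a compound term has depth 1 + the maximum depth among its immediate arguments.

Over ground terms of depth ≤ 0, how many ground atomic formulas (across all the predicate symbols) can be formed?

First count ground terms of depth ≤ 0.
Let N_k count ground terms of depth at most k. Each non-constant term of depth ≤ k is some function symbol applied to depth-≤(k−1) arguments, giving N_k = 2 + N_{k-1}^2.
N_0 = 2
Explicitly: e, a.
So |H| = 2.
A ground atom is a predicate applied to a tuple of terms from H, so the count is the sum over predicates of |H|^arity:
  p: 2^2 = 4;  q: 2;  r: 2
Total ground atoms: 4 + 2 + 2 = 8.

8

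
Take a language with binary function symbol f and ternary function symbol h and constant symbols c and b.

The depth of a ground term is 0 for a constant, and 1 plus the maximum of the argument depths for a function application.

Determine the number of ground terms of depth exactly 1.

12

Write N_k for the number of ground terms of depth ≤ k. A term of depth ≤ k is either a constant or a function symbol applied to arguments of depth ≤ k−1, so N_k = 2 + N_{k-1}^2 + N_{k-1}^3.
N_0 = 2
N_1 = 2 + 2^2 + 2^3 = 14
Terms of depth exactly 1: N_1 − N_0 = 14 − 2 = 12.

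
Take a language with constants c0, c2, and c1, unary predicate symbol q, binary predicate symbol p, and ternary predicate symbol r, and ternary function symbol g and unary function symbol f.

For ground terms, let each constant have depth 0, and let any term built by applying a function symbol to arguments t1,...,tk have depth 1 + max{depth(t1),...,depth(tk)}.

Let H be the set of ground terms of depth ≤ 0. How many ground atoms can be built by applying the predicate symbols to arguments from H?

39

First count ground terms of depth ≤ 0.
If N_k denotes the number of depth-≤k ground terms, the 3 constants give N_0 = 3, and each function symbol of arity r contributes N_{k-1}^r new terms at level k: N_k = 3 + N_{k-1}^3 + N_{k-1}.
N_0 = 3
Explicitly: c0, c2, c1.
So |H| = 3.
A ground atom is a predicate applied to a tuple of terms from H, so the count is the sum over predicates of |H|^arity:
  q: 3;  p: 3^2 = 9;  r: 3^3 = 27
Total ground atoms: 3 + 9 + 27 = 39.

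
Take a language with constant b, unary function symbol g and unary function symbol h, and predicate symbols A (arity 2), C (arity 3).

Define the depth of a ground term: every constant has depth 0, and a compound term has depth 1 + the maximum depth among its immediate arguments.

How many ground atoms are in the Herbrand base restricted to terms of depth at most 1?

First count ground terms of depth ≤ 1.
Write N_k for the number of ground terms of depth ≤ k. A term of depth ≤ k is either a constant or a function symbol applied to arguments of depth ≤ k−1, so N_k = 1 + N_{k-1} + N_{k-1}.
N_0 = 1
N_1 = 1 + 1 + 1 = 3
Explicitly: b, g(b), h(b).
So |H| = 3.
Ground atoms are formed by filling each argument slot of a predicate with a term from H, so an r-ary predicate gives |H|^r atoms:
  A: 3^2 = 9;  C: 3^3 = 27
Total ground atoms: 9 + 27 = 36.

36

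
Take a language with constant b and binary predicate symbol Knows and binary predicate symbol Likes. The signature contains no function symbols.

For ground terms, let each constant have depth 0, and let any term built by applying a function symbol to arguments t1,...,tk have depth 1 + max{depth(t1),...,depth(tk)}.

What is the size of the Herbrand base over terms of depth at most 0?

First count ground terms of depth ≤ 0.
With no function symbols every ground term is a constant, so there is exactly 1 ground term at every depth bound.
N_0 = 1
Explicitly: b.
So |H| = 1.
Ground atoms are formed by filling each argument slot of a predicate with a term from H, so an r-ary predicate gives |H|^r atoms:
  Knows: 1^2 = 1;  Likes: 1^2 = 1
Total ground atoms: 1 + 1 = 2.

2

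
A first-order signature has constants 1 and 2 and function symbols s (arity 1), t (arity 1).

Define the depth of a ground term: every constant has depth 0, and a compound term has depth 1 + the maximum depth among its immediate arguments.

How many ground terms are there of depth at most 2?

Let N_k = |{terms of depth ≤ k}|. Then N_0 = 2 and N_k = 2 + N_{k-1} + N_{k-1} for k ≥ 1 (one summand per function symbol, arity giving the exponent).
N_0 = 2
N_1 = 2 + 2 + 2 = 6
N_2 = 2 + 6 + 6 = 14

14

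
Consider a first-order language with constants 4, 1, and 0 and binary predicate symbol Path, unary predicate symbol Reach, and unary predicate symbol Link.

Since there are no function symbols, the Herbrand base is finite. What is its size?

With no function symbols, the Herbrand universe is just the 3 constants.
Ground atoms per predicate: Path: 3^2 = 9, Reach: 3, Link: 3.
Herbrand base size = 9 + 3 + 3 = 15.

15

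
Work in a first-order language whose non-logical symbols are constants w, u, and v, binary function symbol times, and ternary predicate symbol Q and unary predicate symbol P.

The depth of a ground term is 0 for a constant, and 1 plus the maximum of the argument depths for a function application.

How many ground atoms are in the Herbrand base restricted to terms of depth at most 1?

First count ground terms of depth ≤ 1.
Let N_k count ground terms of depth at most k. Each non-constant term of depth ≤ k is some function symbol applied to depth-≤(k−1) arguments, giving N_k = 3 + N_{k-1}^2.
N_0 = 3
N_1 = 3 + 3^2 = 12
Explicitly: w, u, v, times(w, w), times(w, u), times(w, v), times(u, w), times(u, u), times(u, v), times(v, w), times(v, u), times(v, v).
So |H| = 12.
Ground atoms are formed by filling each argument slot of a predicate with a term from H, so an r-ary predicate gives |H|^r atoms:
  Q: 12^3 = 1728;  P: 12
Total ground atoms: 1728 + 12 = 1740.

1740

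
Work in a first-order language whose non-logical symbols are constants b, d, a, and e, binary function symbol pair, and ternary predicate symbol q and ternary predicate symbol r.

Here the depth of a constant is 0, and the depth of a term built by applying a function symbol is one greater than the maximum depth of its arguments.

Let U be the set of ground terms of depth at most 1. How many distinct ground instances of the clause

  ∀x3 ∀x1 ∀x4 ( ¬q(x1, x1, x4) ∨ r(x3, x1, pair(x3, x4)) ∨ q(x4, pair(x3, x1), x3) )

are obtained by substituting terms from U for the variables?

Ground terms of depth ≤ 1:
  Write N_k for the number of ground terms of depth ≤ k. A term of depth ≤ k is either a constant or a function symbol applied to arguments of depth ≤ k−1, so N_k = 4 + N_{k-1}^2.
  N_0 = 4
  N_1 = 4 + 4^2 = 20
So there are 20 ground terms available for substitution.
There are 3 variables to instantiate (x3, x1, x4), each occurring in at least one literal, so different choices give different ground instances.
Number of ground instances = 20^3 = 8000.

8000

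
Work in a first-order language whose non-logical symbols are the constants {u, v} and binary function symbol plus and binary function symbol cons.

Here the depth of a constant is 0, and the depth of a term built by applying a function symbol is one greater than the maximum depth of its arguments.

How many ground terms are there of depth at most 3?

81610

Let N_k count ground terms of depth at most k. Each non-constant term of depth ≤ k is some function symbol applied to depth-≤(k−1) arguments, giving N_k = 2 + N_{k-1}^2 + N_{k-1}^2.
N_0 = 2
N_1 = 2 + 2^2 + 2^2 = 10
N_2 = 2 + 10^2 + 10^2 = 202
N_3 = 2 + 202^2 + 202^2 = 81610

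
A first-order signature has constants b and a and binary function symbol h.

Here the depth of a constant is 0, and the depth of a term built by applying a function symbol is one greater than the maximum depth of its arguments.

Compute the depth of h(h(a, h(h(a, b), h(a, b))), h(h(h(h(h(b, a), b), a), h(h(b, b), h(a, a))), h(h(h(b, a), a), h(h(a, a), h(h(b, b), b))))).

depth(h(a, b)) = 1 + max(0, 0) = 1
depth(h(h(a, b), h(a, b))) = 1 + max(1, 1) = 2
depth(h(a, h(h(a, b), h(a, b)))) = 1 + max(0, 2) = 3
depth(h(b, a)) = 1 + max(0, 0) = 1
depth(h(h(b, a), b)) = 1 + max(1, 0) = 2
depth(h(h(h(b, a), b), a)) = 1 + max(2, 0) = 3
depth(h(b, b)) = 1 + max(0, 0) = 1
depth(h(a, a)) = 1 + max(0, 0) = 1
depth(h(h(b, b), h(a, a))) = 1 + max(1, 1) = 2
depth(h(h(h(h(b, a), b), a), h(h(b, b), h(a, a)))) = 1 + max(3, 2) = 4
depth(h(h(b, a), a)) = 1 + max(1, 0) = 2
depth(h(h(b, b), b)) = 1 + max(1, 0) = 2
depth(h(h(a, a), h(h(b, b), b))) = 1 + max(1, 2) = 3
depth(h(h(h(b, a), a), h(h(a, a), h(h(b, b), b)))) = 1 + max(2, 3) = 4
depth(h(h(h(h(h(b, a), b), a), h(h(b, b), h(a, a))), h(h(h(b, a), a), h(h(a, a), h(h(b, b), b))))) = 1 + max(4, 4) = 5
depth(h(h(a, h(h(a, b), h(a, b))), h(h(h(h(h(b, a), b), a), h(h(b, b), h(a, a))), h(h(h(b, a), a), h(h(a, a), h(h(b, b), b)))))) = 1 + max(3, 5) = 6

6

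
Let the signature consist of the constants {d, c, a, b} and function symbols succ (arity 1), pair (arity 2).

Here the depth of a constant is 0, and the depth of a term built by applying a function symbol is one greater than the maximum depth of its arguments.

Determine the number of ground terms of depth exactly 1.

Let N_k = |{terms of depth ≤ k}|. Then N_0 = 4 and N_k = 4 + N_{k-1} + N_{k-1}^2 for k ≥ 1 (one summand per function symbol, arity giving the exponent).
N_0 = 4
N_1 = 4 + 4 + 4^2 = 24
Terms of depth exactly 1: N_1 − N_0 = 24 − 4 = 20.

20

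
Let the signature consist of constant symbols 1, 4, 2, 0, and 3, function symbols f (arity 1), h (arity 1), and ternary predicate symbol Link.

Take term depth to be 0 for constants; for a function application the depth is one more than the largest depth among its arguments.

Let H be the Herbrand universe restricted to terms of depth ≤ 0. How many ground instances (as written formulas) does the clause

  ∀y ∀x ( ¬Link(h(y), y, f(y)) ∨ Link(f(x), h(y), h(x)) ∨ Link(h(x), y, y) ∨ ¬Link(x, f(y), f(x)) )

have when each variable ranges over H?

Ground terms of depth ≤ 0:
  Count level by level. With function symbols f/1, h/1, the terms of depth ≤ k are the 5 constants together with each function applied to depth-≤(k−1) tuples, so N_k = 5 + N_{k-1} + N_{k-1}.
  N_0 = 5
  Explicitly: 1, 4, 2, 0, 3.
So there are 5 ground terms available for substitution.
There are 2 variables to instantiate (y, x), each occurring in at least one literal, so different choices give different ground instances.
Number of ground instances = 5^2 = 25.

25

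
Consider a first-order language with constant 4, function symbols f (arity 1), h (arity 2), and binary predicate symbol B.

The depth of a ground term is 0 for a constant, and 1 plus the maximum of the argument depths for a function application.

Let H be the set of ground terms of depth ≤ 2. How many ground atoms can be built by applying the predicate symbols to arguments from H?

169

First count ground terms of depth ≤ 2.
Write N_k for the number of ground terms of depth ≤ k. A term of depth ≤ k is either a constant or a function symbol applied to arguments of depth ≤ k−1, so N_k = 1 + N_{k-1} + N_{k-1}^2.
N_0 = 1
N_1 = 1 + 1 + 1^2 = 3
N_2 = 1 + 3 + 3^2 = 13
So |H| = 13.
Each predicate of arity r yields |H|^r ground atoms (one per choice of an r-tuple from H):
  B: 13^2 = 169
Total ground atoms: 169.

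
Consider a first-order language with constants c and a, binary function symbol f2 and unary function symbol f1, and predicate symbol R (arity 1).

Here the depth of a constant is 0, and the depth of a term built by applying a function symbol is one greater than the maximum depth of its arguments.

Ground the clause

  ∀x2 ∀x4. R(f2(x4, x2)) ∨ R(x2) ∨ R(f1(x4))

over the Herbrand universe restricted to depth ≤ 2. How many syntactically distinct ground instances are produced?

5476

Ground terms of depth ≤ 2:
  If N_k denotes the number of depth-≤k ground terms, the 2 constants give N_0 = 2, and each function symbol of arity r contributes N_{k-1}^r new terms at level k: N_k = 2 + N_{k-1}^2 + N_{k-1}.
  N_0 = 2
  N_1 = 2 + 2^2 + 2 = 8
  N_2 = 2 + 8^2 + 8 = 74
So there are 74 ground terms available for substitution.
There are 2 variables to instantiate (x2, x4), each occurring in at least one literal, so different choices give different ground instances.
Number of ground instances = 74^2 = 5476.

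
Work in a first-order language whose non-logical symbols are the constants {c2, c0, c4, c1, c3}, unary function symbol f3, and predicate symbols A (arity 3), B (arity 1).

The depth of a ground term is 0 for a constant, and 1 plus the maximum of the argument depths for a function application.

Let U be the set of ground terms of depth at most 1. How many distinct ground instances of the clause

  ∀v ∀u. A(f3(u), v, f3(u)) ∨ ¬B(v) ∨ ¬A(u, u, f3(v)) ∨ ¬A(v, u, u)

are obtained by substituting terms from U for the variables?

100

Ground terms of depth ≤ 1:
  Let N_k count ground terms of depth at most k. Each non-constant term of depth ≤ k is some function symbol applied to depth-≤(k−1) arguments, giving N_k = 5 + N_{k-1}.
  N_0 = 5
  N_1 = 5 + 5 = 10
  Explicitly: c2, c0, c4, c1, c3, f3(c2), f3(c0), f3(c4), f3(c1), f3(c3).
So there are 10 ground terms available for substitution.
The clause has 2 distinct variables (v, u), each appearing in the body. In the free term algebra distinct substitutions yield syntactically distinct ground instances.
Number of ground instances = 10^2 = 100.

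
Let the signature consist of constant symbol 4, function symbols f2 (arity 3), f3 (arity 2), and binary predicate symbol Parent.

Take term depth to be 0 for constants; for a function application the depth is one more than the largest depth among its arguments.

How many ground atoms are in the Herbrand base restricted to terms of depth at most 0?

First count ground terms of depth ≤ 0.
Let N_k count ground terms of depth at most k. Each non-constant term of depth ≤ k is some function symbol applied to depth-≤(k−1) arguments, giving N_k = 1 + N_{k-1}^3 + N_{k-1}^2.
N_0 = 1
So |H| = 1.
For each predicate symbol, the number of ground atoms is |H| raised to its arity; summing:
  Parent: 1^2 = 1
Total ground atoms: 1.

1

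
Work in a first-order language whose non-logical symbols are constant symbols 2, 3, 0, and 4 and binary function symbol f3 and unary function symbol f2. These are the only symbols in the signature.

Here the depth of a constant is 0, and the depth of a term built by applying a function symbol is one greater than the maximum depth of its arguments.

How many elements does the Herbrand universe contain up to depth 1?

24

Let N_k = |{terms of depth ≤ k}|. Then N_0 = 4 and N_k = 4 + N_{k-1}^2 + N_{k-1} for k ≥ 1 (one summand per function symbol, arity giving the exponent).
N_0 = 4
N_1 = 4 + 4^2 + 4 = 24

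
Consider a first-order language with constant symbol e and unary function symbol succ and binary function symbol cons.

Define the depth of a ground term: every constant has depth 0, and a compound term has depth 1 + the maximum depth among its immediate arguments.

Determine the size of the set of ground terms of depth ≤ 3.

183

Let N_k count ground terms of depth at most k. Each non-constant term of depth ≤ k is some function symbol applied to depth-≤(k−1) arguments, giving N_k = 1 + N_{k-1} + N_{k-1}^2.
N_0 = 1
N_1 = 1 + 1 + 1^2 = 3
N_2 = 1 + 3 + 3^2 = 13
N_3 = 1 + 13 + 13^2 = 183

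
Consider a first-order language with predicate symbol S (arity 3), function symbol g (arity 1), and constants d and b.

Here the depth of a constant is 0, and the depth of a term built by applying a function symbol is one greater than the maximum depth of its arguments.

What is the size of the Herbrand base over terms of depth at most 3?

First count ground terms of depth ≤ 3.
Let N_k = |{terms of depth ≤ k}|. Then N_0 = 2 and N_k = 2 + N_{k-1} for k ≥ 1 (one summand per function symbol, arity giving the exponent).
N_0 = 2
N_1 = 2 + 2 = 4
N_2 = 2 + 4 = 6
N_3 = 2 + 6 = 8
Explicitly: d, b, g(d), g(b), g(g(d)), g(g(b)), g(g(g(d))), g(g(g(b))).
So |H| = 8.
A ground atom is a predicate applied to a tuple of terms from H, so the count is the sum over predicates of |H|^arity:
  S: 8^3 = 512
Total ground atoms: 512.

512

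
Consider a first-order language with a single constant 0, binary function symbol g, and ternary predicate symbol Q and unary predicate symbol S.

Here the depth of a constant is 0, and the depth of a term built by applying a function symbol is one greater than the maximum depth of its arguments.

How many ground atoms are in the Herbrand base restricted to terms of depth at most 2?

First count ground terms of depth ≤ 2.
Write N_k for the number of ground terms of depth ≤ k. A term of depth ≤ k is either a constant or a function symbol applied to arguments of depth ≤ k−1, so N_k = 1 + N_{k-1}^2.
N_0 = 1
N_1 = 1 + 1^2 = 2
N_2 = 1 + 2^2 = 5
So |H| = 5.
For each predicate symbol, the number of ground atoms is |H| raised to its arity; summing:
  Q: 5^3 = 125;  S: 5
Total ground atoms: 125 + 5 = 130.

130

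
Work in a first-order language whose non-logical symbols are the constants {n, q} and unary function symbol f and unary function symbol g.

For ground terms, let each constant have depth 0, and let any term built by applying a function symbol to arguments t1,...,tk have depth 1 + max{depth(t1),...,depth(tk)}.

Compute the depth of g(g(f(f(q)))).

4

depth(f(q)) = 1 + depth(q) = 1 + 0 = 1
depth(f(f(q))) = 1 + depth(f(q)) = 1 + 1 = 2
depth(g(f(f(q)))) = 1 + depth(f(f(q))) = 1 + 2 = 3
depth(g(g(f(f(q))))) = 1 + depth(g(f(f(q)))) = 1 + 3 = 4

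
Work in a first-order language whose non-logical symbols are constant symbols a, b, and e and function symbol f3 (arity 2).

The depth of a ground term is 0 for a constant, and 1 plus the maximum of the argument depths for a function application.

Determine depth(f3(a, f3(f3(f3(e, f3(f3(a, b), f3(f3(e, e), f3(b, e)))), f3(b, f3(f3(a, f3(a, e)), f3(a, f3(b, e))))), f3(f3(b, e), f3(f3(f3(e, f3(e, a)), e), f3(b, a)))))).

depth(f3(a, b)) = 1 + max(0, 0) = 1
depth(f3(e, e)) = 1 + max(0, 0) = 1
depth(f3(b, e)) = 1 + max(0, 0) = 1
depth(f3(f3(e, e), f3(b, e))) = 1 + max(1, 1) = 2
depth(f3(f3(a, b), f3(f3(e, e), f3(b, e)))) = 1 + max(1, 2) = 3
depth(f3(e, f3(f3(a, b), f3(f3(e, e), f3(b, e))))) = 1 + max(0, 3) = 4
depth(f3(a, e)) = 1 + max(0, 0) = 1
depth(f3(a, f3(a, e))) = 1 + max(0, 1) = 2
depth(f3(a, f3(b, e))) = 1 + max(0, 1) = 2
depth(f3(f3(a, f3(a, e)), f3(a, f3(b, e)))) = 1 + max(2, 2) = 3
depth(f3(b, f3(f3(a, f3(a, e)), f3(a, f3(b, e))))) = 1 + max(0, 3) = 4
depth(f3(f3(e, f3(f3(a, b), f3(f3(e, e), f3(b, e)))), f3(b, f3(f3(a, f3(a, e)), f3(a, f3(b, e)))))) = 1 + max(4, 4) = 5
depth(f3(e, a)) = 1 + max(0, 0) = 1
depth(f3(e, f3(e, a))) = 1 + max(0, 1) = 2
depth(f3(f3(e, f3(e, a)), e)) = 1 + max(2, 0) = 3
depth(f3(b, a)) = 1 + max(0, 0) = 1
depth(f3(f3(f3(e, f3(e, a)), e), f3(b, a))) = 1 + max(3, 1) = 4
depth(f3(f3(b, e), f3(f3(f3(e, f3(e, a)), e), f3(b, a)))) = 1 + max(1, 4) = 5
depth(f3(f3(f3(e, f3(f3(a, b), f3(f3(e, e), f3(b, e)))), f3(b, f3(f3(a, f3(a, e)), f3(a, f3(b, e))))), f3(f3(b, e), f3(f3(f3(e, f3(e, a)), e), f3(b, a))))) = 1 + max(5, 5) = 6
depth(f3(a, f3(f3(f3(e, f3(f3(a, b), f3(f3(e, e), f3(b, e)))), f3(b, f3(f3(a, f3(a, e)), f3(a, f3(b, e))))), f3(f3(b, e), f3(f3(f3(e, f3(e, a)), e), f3(b, a)))))) = 1 + max(0, 6) = 7

7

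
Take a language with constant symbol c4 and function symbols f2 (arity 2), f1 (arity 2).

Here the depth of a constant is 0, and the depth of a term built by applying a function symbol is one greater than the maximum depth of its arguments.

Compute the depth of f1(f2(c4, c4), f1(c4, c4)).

depth(f2(c4, c4)) = 1 + max(0, 0) = 1
depth(f1(c4, c4)) = 1 + max(0, 0) = 1
depth(f1(f2(c4, c4), f1(c4, c4))) = 1 + max(1, 1) = 2

2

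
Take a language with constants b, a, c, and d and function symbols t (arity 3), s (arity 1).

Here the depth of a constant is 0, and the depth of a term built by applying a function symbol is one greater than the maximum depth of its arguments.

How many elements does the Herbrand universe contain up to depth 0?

Count level by level. With function symbols t/3, s/1, the terms of depth ≤ k are the 4 constants together with each function applied to depth-≤(k−1) tuples, so N_k = 4 + N_{k-1}^3 + N_{k-1}.
N_0 = 4
Explicitly: b, a, c, d.

4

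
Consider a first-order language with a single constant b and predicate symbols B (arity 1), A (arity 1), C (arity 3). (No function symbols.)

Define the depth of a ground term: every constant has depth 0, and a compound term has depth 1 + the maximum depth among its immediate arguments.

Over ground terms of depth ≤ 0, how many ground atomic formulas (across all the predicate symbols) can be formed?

3

First count ground terms of depth ≤ 0.
With no function symbols every ground term is a constant, so there is exactly 1 ground term at every depth bound.
N_0 = 1
So |H| = 1.
Ground atoms are formed by filling each argument slot of a predicate with a term from H, so an r-ary predicate gives |H|^r atoms:
  B: 1;  A: 1;  C: 1^3 = 1
Total ground atoms: 1 + 1 + 1 = 3.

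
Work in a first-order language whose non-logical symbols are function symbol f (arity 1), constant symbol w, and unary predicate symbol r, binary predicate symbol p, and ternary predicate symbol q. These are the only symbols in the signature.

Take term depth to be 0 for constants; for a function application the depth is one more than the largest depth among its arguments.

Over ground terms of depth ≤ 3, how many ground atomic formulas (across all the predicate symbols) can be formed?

First count ground terms of depth ≤ 3.
If N_k denotes the number of depth-≤k ground terms, the 1 constant gives N_0 = 1, and each function symbol of arity r contributes N_{k-1}^r new terms at level k: N_k = 1 + N_{k-1}.
N_0 = 1
N_1 = 1 + 1 = 2
N_2 = 1 + 2 = 3
N_3 = 1 + 3 = 4
So |H| = 4.
Ground atoms are formed by filling each argument slot of a predicate with a term from H, so an r-ary predicate gives |H|^r atoms:
  r: 4;  p: 4^2 = 16;  q: 4^3 = 64
Total ground atoms: 4 + 16 + 64 = 84.

84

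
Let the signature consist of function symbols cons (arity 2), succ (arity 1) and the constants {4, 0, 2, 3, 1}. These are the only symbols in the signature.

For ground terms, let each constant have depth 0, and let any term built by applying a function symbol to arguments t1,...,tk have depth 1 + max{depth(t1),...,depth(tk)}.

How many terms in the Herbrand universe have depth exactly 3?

Write N_k for the number of ground terms of depth ≤ k. A term of depth ≤ k is either a constant or a function symbol applied to arguments of depth ≤ k−1, so N_k = 5 + N_{k-1}^2 + N_{k-1}.
N_0 = 5
N_1 = 5 + 5^2 + 5 = 35
N_2 = 5 + 35^2 + 35 = 1265
N_3 = 5 + 1265^2 + 1265 = 1601495
Terms of depth exactly 3: N_3 − N_2 = 1601495 − 1265 = 1600230.

1600230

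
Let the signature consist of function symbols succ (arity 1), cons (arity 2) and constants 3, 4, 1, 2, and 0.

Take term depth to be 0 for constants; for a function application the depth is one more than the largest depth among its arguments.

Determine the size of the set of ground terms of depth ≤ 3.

If N_k denotes the number of depth-≤k ground terms, the 5 constants give N_0 = 5, and each function symbol of arity r contributes N_{k-1}^r new terms at level k: N_k = 5 + N_{k-1} + N_{k-1}^2.
N_0 = 5
N_1 = 5 + 5 + 5^2 = 35
N_2 = 5 + 35 + 35^2 = 1265
N_3 = 5 + 1265 + 1265^2 = 1601495

1601495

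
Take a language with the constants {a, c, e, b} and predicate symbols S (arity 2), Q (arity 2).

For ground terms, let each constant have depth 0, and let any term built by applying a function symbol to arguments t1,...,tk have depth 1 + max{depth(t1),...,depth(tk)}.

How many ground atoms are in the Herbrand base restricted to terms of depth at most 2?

32

First count ground terms of depth ≤ 2.
With no function symbols every ground term is a constant, so there are exactly 4 ground terms at every depth bound.
N_0 = 4
N_1 = 4
N_2 = 4
Explicitly: a, c, e, b.
So |H| = 4.
A ground atom is a predicate applied to a tuple of terms from H, so the count is the sum over predicates of |H|^arity:
  S: 4^2 = 16;  Q: 4^2 = 16
Total ground atoms: 16 + 16 = 32.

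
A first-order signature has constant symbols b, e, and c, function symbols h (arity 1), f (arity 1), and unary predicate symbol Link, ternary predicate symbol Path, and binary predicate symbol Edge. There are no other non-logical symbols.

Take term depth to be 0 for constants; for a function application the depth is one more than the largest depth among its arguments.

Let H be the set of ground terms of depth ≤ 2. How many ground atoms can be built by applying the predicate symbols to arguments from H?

9723

First count ground terms of depth ≤ 2.
Write N_k for the number of ground terms of depth ≤ k. A term of depth ≤ k is either a constant or a function symbol applied to arguments of depth ≤ k−1, so N_k = 3 + N_{k-1} + N_{k-1}.
N_0 = 3
N_1 = 3 + 3 + 3 = 9
N_2 = 3 + 9 + 9 = 21
So |H| = 21.
For each predicate symbol, the number of ground atoms is |H| raised to its arity; summing:
  Link: 21;  Path: 21^3 = 9261;  Edge: 21^2 = 441
Total ground atoms: 21 + 9261 + 441 = 9723.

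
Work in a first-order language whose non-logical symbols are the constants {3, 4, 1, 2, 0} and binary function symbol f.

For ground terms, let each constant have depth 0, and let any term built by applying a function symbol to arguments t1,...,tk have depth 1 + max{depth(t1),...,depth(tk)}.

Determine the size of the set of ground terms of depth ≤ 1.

Count level by level. With function symbols f/2, the terms of depth ≤ k are the 5 constants together with each function applied to depth-≤(k−1) tuples, so N_k = 5 + N_{k-1}^2.
N_0 = 5
N_1 = 5 + 5^2 = 30

30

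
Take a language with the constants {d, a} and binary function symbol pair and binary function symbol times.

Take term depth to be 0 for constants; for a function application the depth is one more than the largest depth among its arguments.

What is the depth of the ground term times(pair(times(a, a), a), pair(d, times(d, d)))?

depth(times(a, a)) = 1 + max(0, 0) = 1
depth(pair(times(a, a), a)) = 1 + max(1, 0) = 2
depth(times(d, d)) = 1 + max(0, 0) = 1
depth(pair(d, times(d, d))) = 1 + max(0, 1) = 2
depth(times(pair(times(a, a), a), pair(d, times(d, d)))) = 1 + max(2, 2) = 3

3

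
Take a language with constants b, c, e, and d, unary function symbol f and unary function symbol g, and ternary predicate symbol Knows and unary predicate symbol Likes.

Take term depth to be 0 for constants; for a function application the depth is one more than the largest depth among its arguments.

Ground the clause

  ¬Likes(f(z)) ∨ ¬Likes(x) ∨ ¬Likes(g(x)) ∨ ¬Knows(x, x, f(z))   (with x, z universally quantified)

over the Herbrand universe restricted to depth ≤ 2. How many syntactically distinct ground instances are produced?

784

Ground terms of depth ≤ 2:
  Let N_k = |{terms of depth ≤ k}|. Then N_0 = 4 and N_k = 4 + N_{k-1} + N_{k-1} for k ≥ 1 (one summand per function symbol, arity giving the exponent).
  N_0 = 4
  N_1 = 4 + 4 + 4 = 12
  N_2 = 4 + 12 + 12 = 28
So there are 28 ground terms available for substitution.
The clause has 2 distinct variables (x, z), each appearing in the body. In the free term algebra distinct substitutions yield syntactically distinct ground instances.
Number of ground instances = 28^2 = 784.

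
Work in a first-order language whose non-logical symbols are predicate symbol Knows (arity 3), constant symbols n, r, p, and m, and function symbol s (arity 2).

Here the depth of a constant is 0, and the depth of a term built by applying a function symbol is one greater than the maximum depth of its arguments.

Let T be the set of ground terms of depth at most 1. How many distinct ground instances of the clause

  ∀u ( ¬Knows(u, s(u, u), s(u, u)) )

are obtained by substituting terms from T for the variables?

20

Ground terms of depth ≤ 1:
  If N_k denotes the number of depth-≤k ground terms, the 4 constants give N_0 = 4, and each function symbol of arity r contributes N_{k-1}^r new terms at level k: N_k = 4 + N_{k-1}^2.
  N_0 = 4
  N_1 = 4 + 4^2 = 20
So there are 20 ground terms available for substitution.
The variable u ranges independently over the available ground terms, and distinct assignments produce distinct instances.
Number of ground instances = 20.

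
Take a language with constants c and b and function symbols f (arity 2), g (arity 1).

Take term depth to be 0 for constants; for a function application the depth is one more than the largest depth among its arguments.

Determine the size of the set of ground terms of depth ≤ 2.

Let N_k = |{terms of depth ≤ k}|. Then N_0 = 2 and N_k = 2 + N_{k-1}^2 + N_{k-1} for k ≥ 1 (one summand per function symbol, arity giving the exponent).
N_0 = 2
N_1 = 2 + 2^2 + 2 = 8
N_2 = 2 + 8^2 + 8 = 74

74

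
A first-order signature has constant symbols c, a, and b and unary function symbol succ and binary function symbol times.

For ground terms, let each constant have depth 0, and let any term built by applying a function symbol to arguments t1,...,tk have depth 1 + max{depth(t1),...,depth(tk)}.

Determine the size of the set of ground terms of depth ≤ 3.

Count level by level. With function symbols succ/1, times/2, the terms of depth ≤ k are the 3 constants together with each function applied to depth-≤(k−1) tuples, so N_k = 3 + N_{k-1} + N_{k-1}^2.
N_0 = 3
N_1 = 3 + 3 + 3^2 = 15
N_2 = 3 + 15 + 15^2 = 243
N_3 = 3 + 243 + 243^2 = 59295

59295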